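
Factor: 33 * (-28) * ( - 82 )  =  75768 = 2^3 * 3^1*7^1 * 11^1*41^1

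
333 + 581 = 914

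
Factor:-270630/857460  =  -291/922 =-  2^(-1) *3^1*97^1*461^( - 1)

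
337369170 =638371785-301002615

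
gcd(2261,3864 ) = 7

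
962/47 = 20 + 22/47 = 20.47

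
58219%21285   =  15649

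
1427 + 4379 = 5806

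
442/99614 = 221/49807 = 0.00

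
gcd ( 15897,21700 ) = 7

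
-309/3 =-103 = -  103.00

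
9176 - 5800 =3376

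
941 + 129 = 1070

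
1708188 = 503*3396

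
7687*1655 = 12721985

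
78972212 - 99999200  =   - 21026988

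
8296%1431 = 1141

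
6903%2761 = 1381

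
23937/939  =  7979/313= 25.49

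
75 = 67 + 8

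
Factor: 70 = 2^1*5^1*7^1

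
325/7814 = 325/7814 = 0.04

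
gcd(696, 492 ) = 12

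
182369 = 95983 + 86386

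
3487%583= 572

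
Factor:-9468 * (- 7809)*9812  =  2^4 * 3^3*11^1*19^1*137^1*223^1 *263^1 = 725456224944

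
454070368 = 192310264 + 261760104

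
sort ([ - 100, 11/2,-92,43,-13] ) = [ - 100, - 92, - 13, 11/2,43 ] 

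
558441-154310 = 404131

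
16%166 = 16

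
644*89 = 57316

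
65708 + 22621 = 88329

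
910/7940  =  91/794 = 0.11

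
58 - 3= 55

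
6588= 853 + 5735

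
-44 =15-59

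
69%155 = 69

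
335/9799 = 335/9799 = 0.03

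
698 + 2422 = 3120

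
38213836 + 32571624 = 70785460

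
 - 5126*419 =-2147794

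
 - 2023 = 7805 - 9828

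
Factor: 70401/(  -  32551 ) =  - 93/43 = - 3^1*31^1*43^( - 1)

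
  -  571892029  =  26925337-598817366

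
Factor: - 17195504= - 2^4*1074719^1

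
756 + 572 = 1328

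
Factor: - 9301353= - 3^1*127^1 * 24413^1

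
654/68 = 327/34  =  9.62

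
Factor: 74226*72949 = 5414712474 = 2^1*3^1*89^1*139^1*72949^1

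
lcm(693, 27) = 2079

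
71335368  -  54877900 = 16457468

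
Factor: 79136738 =2^1*31^1*53^1* 24083^1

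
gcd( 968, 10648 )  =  968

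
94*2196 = 206424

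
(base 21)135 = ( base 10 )509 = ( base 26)jf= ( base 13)302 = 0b111111101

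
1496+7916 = 9412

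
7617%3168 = 1281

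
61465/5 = 12293= 12293.00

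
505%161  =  22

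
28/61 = 28/61 = 0.46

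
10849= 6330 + 4519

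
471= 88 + 383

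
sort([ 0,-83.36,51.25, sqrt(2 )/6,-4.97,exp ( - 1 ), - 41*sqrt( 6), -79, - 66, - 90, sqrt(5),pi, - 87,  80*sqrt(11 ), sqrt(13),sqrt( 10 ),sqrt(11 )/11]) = [ - 41*sqrt(6 ),  -  90, - 87, - 83.36, - 79, - 66, - 4.97,0,sqrt( 2 ) /6,sqrt ( 11 ) /11,exp(-1),sqrt( 5) , pi, sqrt(10 ), sqrt( 13 ),51.25, 80*sqrt(11)]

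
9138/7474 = 1 + 832/3737 = 1.22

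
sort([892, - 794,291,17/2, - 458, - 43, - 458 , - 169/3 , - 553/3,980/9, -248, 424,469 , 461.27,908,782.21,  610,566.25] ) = [ - 794, - 458, - 458, - 248,-553/3,  -  169/3, - 43,17/2 , 980/9, 291,424,461.27, 469,566.25,610, 782.21 , 892, 908] 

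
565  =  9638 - 9073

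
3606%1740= 126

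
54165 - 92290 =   -  38125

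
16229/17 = 954 + 11/17  =  954.65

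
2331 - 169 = 2162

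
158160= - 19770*( - 8) 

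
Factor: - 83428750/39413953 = - 2^1*5^4*31^1*967^( - 1)*2153^1*40759^( - 1) 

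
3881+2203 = 6084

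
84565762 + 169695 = 84735457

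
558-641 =  -  83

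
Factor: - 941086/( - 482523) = 2^1*3^( - 1)*17^1 *89^1 * 311^1*160841^(-1)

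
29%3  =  2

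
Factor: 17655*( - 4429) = -3^1*5^1*11^1*43^1*103^1*107^1 = -  78193995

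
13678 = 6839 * 2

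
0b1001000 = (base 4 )1020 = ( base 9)80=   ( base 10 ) 72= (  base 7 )132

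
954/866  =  477/433 = 1.10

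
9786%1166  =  458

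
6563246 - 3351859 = 3211387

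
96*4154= 398784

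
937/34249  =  937/34249  =  0.03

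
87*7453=648411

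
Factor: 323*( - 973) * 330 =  - 103712070 = - 2^1*3^1*5^1*7^1*11^1 * 17^1*19^1 * 139^1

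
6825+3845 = 10670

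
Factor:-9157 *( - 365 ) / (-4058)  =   - 3342305/4058=- 2^( - 1 ) * 5^1*73^1 * 2029^(-1)*9157^1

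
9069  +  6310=15379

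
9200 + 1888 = 11088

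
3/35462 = 3/35462 = 0.00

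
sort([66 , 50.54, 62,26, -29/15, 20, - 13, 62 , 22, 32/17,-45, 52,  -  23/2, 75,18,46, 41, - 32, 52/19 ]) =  [ - 45, - 32, - 13  , - 23/2, - 29/15,32/17, 52/19,  18, 20,22, 26, 41 , 46, 50.54, 52, 62, 62,  66, 75 ] 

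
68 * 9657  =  656676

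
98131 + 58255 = 156386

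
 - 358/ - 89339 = 358/89339 = 0.00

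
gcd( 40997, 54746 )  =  1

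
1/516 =1/516=0.00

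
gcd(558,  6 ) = 6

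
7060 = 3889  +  3171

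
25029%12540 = 12489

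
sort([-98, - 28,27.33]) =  [ - 98,-28, 27.33 ]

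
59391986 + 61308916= 120700902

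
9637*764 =7362668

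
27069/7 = 3867 = 3867.00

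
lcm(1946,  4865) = 9730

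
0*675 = 0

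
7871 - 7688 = 183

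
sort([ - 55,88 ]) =[ - 55, 88 ]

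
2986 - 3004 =-18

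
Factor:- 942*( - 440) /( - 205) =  - 2^4*3^1*11^1*41^ ( - 1)*157^1=-82896/41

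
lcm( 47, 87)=4089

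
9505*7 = 66535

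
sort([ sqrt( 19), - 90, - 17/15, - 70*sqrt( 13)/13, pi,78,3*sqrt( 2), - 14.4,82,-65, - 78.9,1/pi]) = [ - 90, - 78.9, - 65, - 70*sqrt(13 )/13,-14.4, - 17/15,1/pi,  pi,3*sqrt(2), sqrt( 19),78,82]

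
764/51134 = 382/25567 = 0.01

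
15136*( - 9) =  - 136224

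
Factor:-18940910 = -2^1 *5^1 * 19^1*99689^1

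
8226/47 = 8226/47 = 175.02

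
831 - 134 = 697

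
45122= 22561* 2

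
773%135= 98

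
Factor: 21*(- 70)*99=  - 145530= - 2^1*3^3*5^1*7^2 * 11^1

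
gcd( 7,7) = 7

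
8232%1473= 867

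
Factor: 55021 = 55021^1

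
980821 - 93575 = 887246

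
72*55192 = 3973824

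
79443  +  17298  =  96741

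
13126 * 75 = 984450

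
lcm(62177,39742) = 3854974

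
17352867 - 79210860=-61857993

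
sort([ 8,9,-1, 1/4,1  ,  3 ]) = [ - 1,  1/4,1,3,8,9]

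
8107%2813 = 2481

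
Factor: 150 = 2^1* 3^1 * 5^2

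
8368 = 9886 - 1518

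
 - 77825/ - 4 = 77825/4 = 19456.25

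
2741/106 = 2741/106  =  25.86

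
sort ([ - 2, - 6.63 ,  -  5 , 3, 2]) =[ - 6.63 ,-5, - 2,2, 3]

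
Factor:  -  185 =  -5^1 * 37^1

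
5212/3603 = 5212/3603 = 1.45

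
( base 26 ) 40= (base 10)104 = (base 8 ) 150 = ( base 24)48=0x68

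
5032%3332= 1700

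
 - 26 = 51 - 77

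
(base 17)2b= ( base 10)45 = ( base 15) 30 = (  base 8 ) 55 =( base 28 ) 1H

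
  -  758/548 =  - 379/274 = - 1.38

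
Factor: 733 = 733^1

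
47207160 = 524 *90090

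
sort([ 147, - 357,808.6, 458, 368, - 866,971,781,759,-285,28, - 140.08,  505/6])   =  [-866, - 357,-285, - 140.08, 28, 505/6,147,368,458,759 , 781,808.6,971 ]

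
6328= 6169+159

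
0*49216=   0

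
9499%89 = 65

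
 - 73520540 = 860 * ( - 85489 ) 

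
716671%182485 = 169216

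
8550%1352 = 438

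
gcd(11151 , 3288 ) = 3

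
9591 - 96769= -87178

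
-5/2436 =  -1 + 2431/2436 = - 0.00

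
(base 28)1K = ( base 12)40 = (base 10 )48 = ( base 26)1M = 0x30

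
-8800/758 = - 4400/379  =  -11.61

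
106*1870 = 198220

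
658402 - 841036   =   - 182634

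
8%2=0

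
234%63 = 45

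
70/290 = 7/29  =  0.24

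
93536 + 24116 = 117652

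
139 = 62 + 77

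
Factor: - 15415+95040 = 79625 = 5^3*7^2*13^1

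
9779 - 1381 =8398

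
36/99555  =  12/33185 = 0.00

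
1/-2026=-1/2026 = - 0.00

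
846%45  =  36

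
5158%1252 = 150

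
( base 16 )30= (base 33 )1F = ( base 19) 2A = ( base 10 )48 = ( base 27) 1L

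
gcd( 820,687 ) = 1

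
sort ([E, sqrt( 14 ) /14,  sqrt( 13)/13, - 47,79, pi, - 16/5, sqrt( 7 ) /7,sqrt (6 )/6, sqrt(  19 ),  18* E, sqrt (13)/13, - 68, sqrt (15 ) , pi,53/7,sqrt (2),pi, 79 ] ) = [ - 68, - 47 , -16/5, sqrt(14 )/14,sqrt( 13) /13,sqrt(13 ) /13 , sqrt(7) /7,  sqrt(6)/6,  sqrt( 2 ),E,pi , pi, pi, sqrt (15) , sqrt( 19),  53/7, 18*E, 79, 79]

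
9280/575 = 1856/115 = 16.14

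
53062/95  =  53062/95=   558.55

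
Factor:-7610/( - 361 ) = 2^1 * 5^1*19^( - 2)*761^1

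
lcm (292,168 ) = 12264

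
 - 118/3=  - 118/3 = - 39.33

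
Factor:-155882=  - 2^1*41^1*1901^1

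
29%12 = 5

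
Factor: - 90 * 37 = -2^1 * 3^2*5^1*37^1  =  - 3330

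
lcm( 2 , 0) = 0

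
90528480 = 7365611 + 83162869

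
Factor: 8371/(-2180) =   -  2^(-2)*5^ (  -  1)*11^1*109^( - 1 )*761^1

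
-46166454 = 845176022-891342476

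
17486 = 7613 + 9873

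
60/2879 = 60/2879=0.02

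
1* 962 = 962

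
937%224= 41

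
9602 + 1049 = 10651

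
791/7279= 791/7279 = 0.11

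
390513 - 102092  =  288421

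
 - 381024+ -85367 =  - 466391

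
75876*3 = 227628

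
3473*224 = 777952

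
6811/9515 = 6811/9515 = 0.72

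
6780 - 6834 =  - 54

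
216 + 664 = 880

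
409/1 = 409 = 409.00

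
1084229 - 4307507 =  - 3223278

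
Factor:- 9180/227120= -2^ ( - 2)*3^3*167^( - 1 ) = - 27/668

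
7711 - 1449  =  6262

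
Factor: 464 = 2^4*29^1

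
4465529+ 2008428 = 6473957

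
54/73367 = 54/73367 = 0.00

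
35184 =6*5864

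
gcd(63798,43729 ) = 7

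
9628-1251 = 8377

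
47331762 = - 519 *( - 91198 ) 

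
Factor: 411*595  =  3^1*5^1*7^1 * 17^1*137^1 = 244545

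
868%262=82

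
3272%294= 38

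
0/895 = 0= 0.00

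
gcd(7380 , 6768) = 36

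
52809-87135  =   - 34326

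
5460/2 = 2730 =2730.00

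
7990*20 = 159800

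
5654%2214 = 1226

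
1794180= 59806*30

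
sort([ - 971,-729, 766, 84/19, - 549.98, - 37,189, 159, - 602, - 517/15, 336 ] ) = [ - 971, - 729, - 602, - 549.98, - 37, - 517/15, 84/19,  159, 189, 336, 766] 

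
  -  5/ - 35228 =5/35228 = 0.00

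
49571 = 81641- 32070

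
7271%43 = 4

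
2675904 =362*7392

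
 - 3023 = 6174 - 9197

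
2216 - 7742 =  - 5526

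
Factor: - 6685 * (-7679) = 5^1*7^2 * 191^1*1097^1 = 51334115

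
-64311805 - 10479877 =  - 74791682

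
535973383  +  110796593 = 646769976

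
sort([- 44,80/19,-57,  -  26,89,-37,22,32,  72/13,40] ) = [- 57,-44, - 37, - 26,80/19,72/13,22,32,40,89] 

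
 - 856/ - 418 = 428/209=2.05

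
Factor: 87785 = 5^1*97^1*181^1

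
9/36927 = 1/4103  =  0.00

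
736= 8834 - 8098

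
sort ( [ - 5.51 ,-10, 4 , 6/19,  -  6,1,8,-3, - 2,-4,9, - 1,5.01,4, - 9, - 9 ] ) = [ - 10,  -  9, - 9, - 6, - 5.51, - 4,  -  3,-2,-1, 6/19, 1, 4,4,5.01,8, 9]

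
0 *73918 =0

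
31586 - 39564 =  - 7978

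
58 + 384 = 442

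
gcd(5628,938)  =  938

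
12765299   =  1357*9407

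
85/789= 85/789 = 0.11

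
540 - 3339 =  - 2799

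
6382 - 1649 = 4733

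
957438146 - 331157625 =626280521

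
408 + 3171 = 3579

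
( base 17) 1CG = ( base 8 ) 775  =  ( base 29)hg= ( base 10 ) 509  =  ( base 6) 2205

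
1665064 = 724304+940760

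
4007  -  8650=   -  4643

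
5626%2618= 390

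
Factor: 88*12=1056 = 2^5*3^1 * 11^1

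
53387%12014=5331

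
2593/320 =8 + 33/320 = 8.10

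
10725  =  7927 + 2798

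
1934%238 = 30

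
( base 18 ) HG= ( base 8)502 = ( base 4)11002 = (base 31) ac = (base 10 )322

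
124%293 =124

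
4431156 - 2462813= 1968343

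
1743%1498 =245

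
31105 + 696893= 727998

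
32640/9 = 10880/3 =3626.67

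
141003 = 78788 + 62215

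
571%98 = 81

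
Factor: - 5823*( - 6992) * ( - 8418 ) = - 2^5 * 3^3*19^1*23^2*61^1*647^1 = - 342733953888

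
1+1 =2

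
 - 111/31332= - 1 + 10407/10444 = - 0.00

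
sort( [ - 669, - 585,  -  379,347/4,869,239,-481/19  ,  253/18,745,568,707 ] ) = [-669,-585, - 379, - 481/19,253/18,347/4,  239,568, 707,745,869]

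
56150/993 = 56150/993 = 56.55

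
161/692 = 161/692  =  0.23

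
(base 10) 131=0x83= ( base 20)6B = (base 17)7C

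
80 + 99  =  179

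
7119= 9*791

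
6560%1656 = 1592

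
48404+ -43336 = 5068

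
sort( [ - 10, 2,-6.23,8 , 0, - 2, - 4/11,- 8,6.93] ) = [  -  10,- 8,  -  6.23,-2,-4/11,  0,2,6.93,8]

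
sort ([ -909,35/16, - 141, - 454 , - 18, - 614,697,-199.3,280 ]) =[ - 909, - 614 , - 454, - 199.3, - 141, - 18,35/16,280,697]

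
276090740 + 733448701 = 1009539441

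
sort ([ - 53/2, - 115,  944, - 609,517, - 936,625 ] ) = [  -  936, - 609,  -  115, - 53/2,517,625, 944]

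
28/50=14/25 = 0.56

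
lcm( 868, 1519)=6076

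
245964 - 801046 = -555082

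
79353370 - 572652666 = - 493299296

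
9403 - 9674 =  - 271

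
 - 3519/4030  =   - 3519/4030 = -  0.87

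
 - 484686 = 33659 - 518345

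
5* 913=4565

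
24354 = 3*8118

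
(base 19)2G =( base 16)36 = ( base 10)54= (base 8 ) 66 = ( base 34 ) 1K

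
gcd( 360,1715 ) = 5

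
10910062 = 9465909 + 1444153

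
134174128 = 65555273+68618855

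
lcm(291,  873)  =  873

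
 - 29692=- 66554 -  - 36862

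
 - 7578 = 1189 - 8767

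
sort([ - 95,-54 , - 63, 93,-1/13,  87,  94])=[  -  95 , - 63, - 54, -1/13, 87,93,94 ] 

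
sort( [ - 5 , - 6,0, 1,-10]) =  [-10,  -  6, - 5,0, 1]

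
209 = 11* 19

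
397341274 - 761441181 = - 364099907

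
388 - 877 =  - 489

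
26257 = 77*341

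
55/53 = 1+2/53 = 1.04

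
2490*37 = 92130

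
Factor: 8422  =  2^1*4211^1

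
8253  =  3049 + 5204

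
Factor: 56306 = 2^1 * 47^1*599^1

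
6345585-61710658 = - 55365073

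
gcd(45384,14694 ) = 186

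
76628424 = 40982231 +35646193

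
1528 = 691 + 837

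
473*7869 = 3722037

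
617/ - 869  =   - 1  +  252/869=-0.71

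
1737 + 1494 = 3231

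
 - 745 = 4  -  749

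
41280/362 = 114 + 6/181  =  114.03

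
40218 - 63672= - 23454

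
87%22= 21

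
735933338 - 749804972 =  - 13871634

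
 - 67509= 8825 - 76334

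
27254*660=17987640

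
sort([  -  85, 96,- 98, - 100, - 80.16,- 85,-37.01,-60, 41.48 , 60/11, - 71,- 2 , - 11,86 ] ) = [ - 100,- 98, - 85,-85,-80.16,-71, - 60 ,-37.01 ,-11, -2,60/11,41.48,86, 96]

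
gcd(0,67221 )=67221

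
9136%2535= 1531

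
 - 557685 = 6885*( - 81)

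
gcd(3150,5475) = 75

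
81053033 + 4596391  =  85649424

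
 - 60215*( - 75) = 4516125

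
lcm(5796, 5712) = 394128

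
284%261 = 23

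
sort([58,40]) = [ 40,58]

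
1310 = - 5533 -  - 6843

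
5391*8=43128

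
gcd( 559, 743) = 1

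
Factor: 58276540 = 2^2*5^1*7^1*197^1*2113^1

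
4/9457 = 4/9457 = 0.00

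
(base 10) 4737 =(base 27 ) 6DC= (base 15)160C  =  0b1001010000001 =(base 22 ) 9h7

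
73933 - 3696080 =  - 3622147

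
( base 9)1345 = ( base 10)1013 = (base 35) sx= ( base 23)1l1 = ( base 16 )3f5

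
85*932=79220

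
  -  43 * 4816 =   -  207088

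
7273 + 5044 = 12317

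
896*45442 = 40716032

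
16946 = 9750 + 7196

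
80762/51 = 1583 + 29/51 = 1583.57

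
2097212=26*80662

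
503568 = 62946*8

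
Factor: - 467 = - 467^1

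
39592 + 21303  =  60895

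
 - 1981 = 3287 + - 5268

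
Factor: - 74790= - 2^1*3^3*5^1*277^1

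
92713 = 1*92713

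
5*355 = 1775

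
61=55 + 6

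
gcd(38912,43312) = 16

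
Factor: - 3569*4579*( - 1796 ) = 2^2*19^1*43^1*83^1*241^1*449^1 = 29351041996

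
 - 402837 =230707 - 633544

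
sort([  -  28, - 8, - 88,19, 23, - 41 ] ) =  [ - 88,  -  41, - 28, - 8,19, 23]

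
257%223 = 34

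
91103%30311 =170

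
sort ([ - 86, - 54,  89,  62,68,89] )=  [ - 86, - 54 , 62 , 68 , 89,89] 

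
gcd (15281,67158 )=7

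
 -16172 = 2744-18916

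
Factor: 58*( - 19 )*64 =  - 2^7*19^1 *29^1  =  - 70528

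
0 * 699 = 0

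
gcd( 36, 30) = 6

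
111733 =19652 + 92081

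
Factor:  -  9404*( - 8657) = 81410428 = 2^2*11^1  *  787^1*2351^1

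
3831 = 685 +3146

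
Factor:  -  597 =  - 3^1 * 199^1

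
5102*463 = 2362226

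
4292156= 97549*44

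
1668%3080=1668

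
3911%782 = 1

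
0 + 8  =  8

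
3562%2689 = 873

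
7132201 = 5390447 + 1741754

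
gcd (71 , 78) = 1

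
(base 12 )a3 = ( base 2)1111011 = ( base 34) 3l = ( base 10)123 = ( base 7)234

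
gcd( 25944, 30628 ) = 4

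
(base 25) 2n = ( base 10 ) 73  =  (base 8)111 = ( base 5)243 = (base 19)3G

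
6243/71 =87 + 66/71 = 87.93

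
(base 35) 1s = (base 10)63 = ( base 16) 3F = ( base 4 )333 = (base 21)30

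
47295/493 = 47295/493 = 95.93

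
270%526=270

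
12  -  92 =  - 80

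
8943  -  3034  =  5909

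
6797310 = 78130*87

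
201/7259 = 201/7259 = 0.03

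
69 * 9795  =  675855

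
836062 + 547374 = 1383436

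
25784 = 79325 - 53541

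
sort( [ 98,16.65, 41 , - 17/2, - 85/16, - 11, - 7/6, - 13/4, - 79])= [ - 79, - 11,  -  17/2, -85/16,-13/4, - 7/6, 16.65, 41, 98 ] 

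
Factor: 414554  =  2^1*7^1*29611^1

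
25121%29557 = 25121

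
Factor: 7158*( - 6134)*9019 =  - 2^2*3^1*29^1 * 311^1*1193^1*3067^1 = - 395998784268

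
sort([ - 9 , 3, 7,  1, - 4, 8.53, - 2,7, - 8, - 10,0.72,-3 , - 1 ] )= [-10,  -  9, - 8, -4 , - 3, - 2, - 1, 0.72,1, 3, 7,7, 8.53]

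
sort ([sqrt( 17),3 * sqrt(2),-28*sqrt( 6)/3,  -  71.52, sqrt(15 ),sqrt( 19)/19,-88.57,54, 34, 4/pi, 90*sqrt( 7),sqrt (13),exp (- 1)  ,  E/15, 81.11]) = [ - 88.57,-71.52, -28*sqrt( 6)/3,E/15, sqrt (19)/19, exp( -1 ), 4/pi,  sqrt( 13) , sqrt(  15) , sqrt(17) , 3 * sqrt( 2),34, 54, 81.11, 90 *sqrt(7 ) ]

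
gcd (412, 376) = 4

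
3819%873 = 327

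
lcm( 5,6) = 30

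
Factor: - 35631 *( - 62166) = 2^1* 3^3*13^1*37^1*107^1 *797^1= 2215036746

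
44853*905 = 40591965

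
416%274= 142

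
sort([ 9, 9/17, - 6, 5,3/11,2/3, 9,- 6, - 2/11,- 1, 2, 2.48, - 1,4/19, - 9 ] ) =[ - 9, - 6 ,- 6, - 1, - 1 , - 2/11  ,  4/19,3/11, 9/17, 2/3,2,2.48,5,9, 9 ] 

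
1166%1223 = 1166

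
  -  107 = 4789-4896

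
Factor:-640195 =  - 5^1 * 61^1*2099^1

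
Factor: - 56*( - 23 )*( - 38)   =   - 2^4*7^1* 19^1 * 23^1 = -48944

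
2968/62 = 47+27/31=47.87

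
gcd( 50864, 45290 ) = 2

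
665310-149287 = 516023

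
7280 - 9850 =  - 2570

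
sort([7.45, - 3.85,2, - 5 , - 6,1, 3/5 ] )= [ - 6, -5, - 3.85, 3/5,  1, 2, 7.45]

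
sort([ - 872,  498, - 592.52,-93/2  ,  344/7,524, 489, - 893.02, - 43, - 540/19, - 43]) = [ - 893.02, - 872, - 592.52, - 93/2, - 43, - 43, - 540/19,344/7,489,498,524]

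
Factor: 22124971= 11^2*182851^1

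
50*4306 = 215300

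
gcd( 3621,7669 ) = 1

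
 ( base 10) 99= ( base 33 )30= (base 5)344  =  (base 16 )63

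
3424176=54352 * 63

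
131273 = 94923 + 36350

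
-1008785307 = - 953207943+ -55577364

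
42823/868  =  42823/868  =  49.34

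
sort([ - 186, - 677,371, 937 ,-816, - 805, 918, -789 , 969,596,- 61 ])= [ - 816 ,  -  805,  -  789, - 677, - 186,  -  61 , 371, 596, 918,  937,969 ]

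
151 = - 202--353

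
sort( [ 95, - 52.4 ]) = [ - 52.4, 95 ] 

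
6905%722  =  407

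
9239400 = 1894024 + 7345376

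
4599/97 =47 + 40/97 = 47.41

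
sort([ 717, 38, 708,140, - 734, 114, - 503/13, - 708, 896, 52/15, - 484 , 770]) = [ - 734, - 708,-484, - 503/13 , 52/15, 38, 114,140 , 708, 717,770, 896]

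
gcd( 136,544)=136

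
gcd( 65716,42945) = 7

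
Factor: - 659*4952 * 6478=  -  21140097904 = - 2^4* 41^1 * 79^1*619^1*659^1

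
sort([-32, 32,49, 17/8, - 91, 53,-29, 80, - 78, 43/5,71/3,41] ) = [ - 91, - 78,-32, - 29, 17/8,43/5,71/3, 32,41,49,53, 80]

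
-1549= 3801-5350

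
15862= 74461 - 58599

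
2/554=1/277 = 0.00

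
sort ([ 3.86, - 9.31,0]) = [ - 9.31,0,3.86]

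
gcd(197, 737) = 1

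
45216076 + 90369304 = 135585380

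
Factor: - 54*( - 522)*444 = 2^4*3^6*29^1*37^1 = 12515472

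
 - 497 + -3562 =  - 4059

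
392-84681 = -84289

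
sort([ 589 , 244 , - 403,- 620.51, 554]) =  [ - 620.51, - 403, 244, 554, 589]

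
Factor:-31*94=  - 2914= -2^1*31^1*47^1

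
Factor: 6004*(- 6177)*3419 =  - 2^2*3^1*13^1 * 19^1*29^1*71^1*79^1*263^1 = - 126799454652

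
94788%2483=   434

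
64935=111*585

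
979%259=202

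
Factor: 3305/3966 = 5/6= 2^ ( - 1)*3^( - 1 )*5^1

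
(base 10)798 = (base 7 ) 2220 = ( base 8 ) 1436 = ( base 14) 410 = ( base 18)286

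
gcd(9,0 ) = 9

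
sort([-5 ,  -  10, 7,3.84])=[  -  10,  -  5 , 3.84,7 ]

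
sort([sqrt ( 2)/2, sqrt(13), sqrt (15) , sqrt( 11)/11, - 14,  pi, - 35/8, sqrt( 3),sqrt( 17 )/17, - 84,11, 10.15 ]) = [ -84,-14, - 35/8,sqrt( 17 ) /17,  sqrt(11 )/11,  sqrt ( 2)/2,sqrt( 3), pi , sqrt ( 13 ), sqrt(15 ), 10.15,11 ] 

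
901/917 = 901/917   =  0.98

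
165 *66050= 10898250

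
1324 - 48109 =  - 46785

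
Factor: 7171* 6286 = 45076906 = 2^1* 7^1 * 71^1 * 101^1*449^1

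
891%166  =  61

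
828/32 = 207/8 = 25.88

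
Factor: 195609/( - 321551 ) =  - 3^1*53^( - 1)*6067^( - 1 )*65203^1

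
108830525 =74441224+34389301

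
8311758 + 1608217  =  9919975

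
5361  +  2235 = 7596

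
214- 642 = - 428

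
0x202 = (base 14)28a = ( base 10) 514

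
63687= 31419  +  32268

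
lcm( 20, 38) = 380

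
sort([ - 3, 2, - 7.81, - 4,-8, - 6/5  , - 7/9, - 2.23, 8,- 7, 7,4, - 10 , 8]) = [ - 10, - 8, - 7.81, - 7,  -  4, - 3, - 2.23 , - 6/5, - 7/9, 2, 4, 7, 8, 8 ]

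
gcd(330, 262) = 2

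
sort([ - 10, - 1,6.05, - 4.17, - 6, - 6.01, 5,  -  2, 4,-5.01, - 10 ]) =[ - 10,-10,- 6.01, - 6,- 5.01,  -  4.17, - 2 , - 1, 4, 5, 6.05] 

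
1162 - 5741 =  - 4579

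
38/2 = 19 = 19.00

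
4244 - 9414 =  - 5170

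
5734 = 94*61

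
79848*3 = 239544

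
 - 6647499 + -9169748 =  - 15817247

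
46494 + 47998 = 94492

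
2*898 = 1796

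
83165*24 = 1995960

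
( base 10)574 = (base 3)210021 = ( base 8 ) 1076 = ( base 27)l7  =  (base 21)167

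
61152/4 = 15288 = 15288.00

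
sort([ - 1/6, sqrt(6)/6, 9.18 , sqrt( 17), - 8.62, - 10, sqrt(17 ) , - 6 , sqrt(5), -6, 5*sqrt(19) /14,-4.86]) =[ - 10,  -  8.62, - 6, - 6, - 4.86, - 1/6,  sqrt( 6) /6, 5 * sqrt(19) /14,  sqrt( 5), sqrt(17 ), sqrt(17), 9.18]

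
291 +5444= 5735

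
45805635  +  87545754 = 133351389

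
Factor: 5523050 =2^1*5^2*13^1*29^1*293^1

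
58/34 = 29/17 = 1.71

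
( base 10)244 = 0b11110100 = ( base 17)E6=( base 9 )301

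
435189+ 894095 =1329284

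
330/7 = 330/7 = 47.14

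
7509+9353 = 16862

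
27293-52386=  - 25093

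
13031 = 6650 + 6381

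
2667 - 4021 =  - 1354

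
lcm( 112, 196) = 784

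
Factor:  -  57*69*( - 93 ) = 365769 = 3^3*19^1*23^1 * 31^1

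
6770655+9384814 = 16155469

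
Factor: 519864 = 2^3 * 3^1*21661^1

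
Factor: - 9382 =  - 2^1* 4691^1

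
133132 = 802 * 166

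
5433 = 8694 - 3261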